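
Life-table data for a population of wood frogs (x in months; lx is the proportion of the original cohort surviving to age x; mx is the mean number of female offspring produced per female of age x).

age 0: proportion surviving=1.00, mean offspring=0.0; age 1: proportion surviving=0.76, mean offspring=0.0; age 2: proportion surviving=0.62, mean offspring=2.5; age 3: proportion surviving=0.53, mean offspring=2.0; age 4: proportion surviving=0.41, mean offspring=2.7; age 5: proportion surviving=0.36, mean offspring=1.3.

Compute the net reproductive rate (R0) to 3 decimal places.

lx·mx by age: 0, 0, 1.55, 1.06, 1.107, 0.468
R0 = Σ lx·mx = 4.185 → 4.185

4.185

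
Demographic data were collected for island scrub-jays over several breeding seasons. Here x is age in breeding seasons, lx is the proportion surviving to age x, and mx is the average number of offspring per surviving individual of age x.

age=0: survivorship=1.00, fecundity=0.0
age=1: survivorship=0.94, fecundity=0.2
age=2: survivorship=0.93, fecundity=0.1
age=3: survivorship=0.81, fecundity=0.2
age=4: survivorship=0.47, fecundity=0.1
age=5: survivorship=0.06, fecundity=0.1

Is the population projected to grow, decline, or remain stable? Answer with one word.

declining

R0 = Σ lx·mx = 0 + 0.188 + 0.093 + 0.162 + 0.047 + 0.006 = 0.496
R0 < 1, so the population is declining.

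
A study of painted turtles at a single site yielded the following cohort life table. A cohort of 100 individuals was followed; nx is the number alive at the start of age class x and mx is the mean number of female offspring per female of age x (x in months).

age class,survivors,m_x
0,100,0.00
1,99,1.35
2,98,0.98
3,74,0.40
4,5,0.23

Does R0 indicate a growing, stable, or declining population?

lx = nx/n0 = nx/100: 1, 0.99, 0.98, 0.74, 0.05
R0 = Σ lx·mx = 0 + 1.3365 + 0.9604 + 0.296 + 0.0115 = 2.6044
R0 > 1, so the population is growing.

growing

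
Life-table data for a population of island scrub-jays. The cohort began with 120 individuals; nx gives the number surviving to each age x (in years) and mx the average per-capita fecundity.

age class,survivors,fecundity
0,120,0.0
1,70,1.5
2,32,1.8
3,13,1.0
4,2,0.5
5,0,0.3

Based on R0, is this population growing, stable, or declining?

growing

lx = nx/n0 = nx/120: 1, 0.58333…, 0.26667…, 0.10833…, 0.01667…, 0
R0 = Σ lx·mx = 0 + 0.875… + 0.48… + 0.108333… + 0.008333… + 0 = 1.471667…
R0 > 1, so the population is growing.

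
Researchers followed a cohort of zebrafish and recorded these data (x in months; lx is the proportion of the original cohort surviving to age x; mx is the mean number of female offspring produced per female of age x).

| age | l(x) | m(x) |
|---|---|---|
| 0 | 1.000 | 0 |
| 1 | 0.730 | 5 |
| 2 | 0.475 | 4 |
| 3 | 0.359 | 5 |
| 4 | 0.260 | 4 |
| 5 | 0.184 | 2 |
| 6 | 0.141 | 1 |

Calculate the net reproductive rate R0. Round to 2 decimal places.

8.89

lx·mx by age: 0, 3.65, 1.9, 1.795, 1.04, 0.368, 0.141
R0 = Σ lx·mx = 8.894 → 8.89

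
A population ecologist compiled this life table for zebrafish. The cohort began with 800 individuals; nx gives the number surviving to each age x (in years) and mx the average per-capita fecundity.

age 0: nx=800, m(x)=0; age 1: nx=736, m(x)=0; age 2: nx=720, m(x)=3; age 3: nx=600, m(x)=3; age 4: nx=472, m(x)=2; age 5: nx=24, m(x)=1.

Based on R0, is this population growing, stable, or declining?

lx = nx/n0 = nx/800: 1, 0.92, 0.9, 0.75, 0.59, 0.03
R0 = Σ lx·mx = 0 + 0 + 2.7 + 2.25 + 1.18 + 0.03 = 6.16
R0 > 1, so the population is growing.

growing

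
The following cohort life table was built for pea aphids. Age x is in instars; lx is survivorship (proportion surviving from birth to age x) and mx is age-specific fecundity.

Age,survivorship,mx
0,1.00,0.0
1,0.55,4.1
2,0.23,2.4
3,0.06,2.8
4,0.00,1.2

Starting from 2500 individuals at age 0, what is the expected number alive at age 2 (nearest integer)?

Expected survivors = N0 · l_2 = 2500 × 0.23 = 575 → 575

575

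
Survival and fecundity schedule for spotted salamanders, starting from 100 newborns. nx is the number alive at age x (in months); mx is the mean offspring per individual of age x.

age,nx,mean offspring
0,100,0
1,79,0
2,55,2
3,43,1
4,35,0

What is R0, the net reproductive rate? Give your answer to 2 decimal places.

lx = nx/n0 = nx/100: 1, 0.79, 0.55, 0.43, 0.35
lx·mx by age: 0, 0, 1.1, 0.43, 0
R0 = Σ lx·mx = 1.53 → 1.53

1.53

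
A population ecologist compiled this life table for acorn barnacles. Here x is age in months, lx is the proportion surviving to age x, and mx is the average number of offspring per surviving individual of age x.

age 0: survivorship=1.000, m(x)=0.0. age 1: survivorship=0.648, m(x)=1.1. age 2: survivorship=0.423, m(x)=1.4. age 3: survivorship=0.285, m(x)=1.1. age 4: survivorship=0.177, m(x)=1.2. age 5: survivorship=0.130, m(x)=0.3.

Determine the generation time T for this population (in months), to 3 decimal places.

2.076

lx·mx: 0, 0.7128, 0.5922, 0.3135, 0.2124, 0.039 → R0 = 1.8699
x·lx·mx: 0, 0.7128, 1.1844, 0.9405, 0.8496, 0.195 → Σ = 3.8823
T = 3.8823 / 1.8699 = 2.076207… → 2.076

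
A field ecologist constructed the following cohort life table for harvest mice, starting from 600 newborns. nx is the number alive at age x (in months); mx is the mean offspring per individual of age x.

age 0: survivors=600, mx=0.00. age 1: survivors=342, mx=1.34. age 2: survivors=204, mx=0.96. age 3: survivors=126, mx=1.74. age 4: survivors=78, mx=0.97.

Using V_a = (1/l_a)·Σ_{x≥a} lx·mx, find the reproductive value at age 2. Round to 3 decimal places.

2.406

lx = nx/n0 = nx/600: 1, 0.57, 0.34, 0.21, 0.13
lx·mx for x ≥ 2: 0.3264, 0.3654, 0.1261 → sum = 0.8179
V_2 = 0.8179 / l_2 = 0.8179 / 0.34 = 2.405588… → 2.406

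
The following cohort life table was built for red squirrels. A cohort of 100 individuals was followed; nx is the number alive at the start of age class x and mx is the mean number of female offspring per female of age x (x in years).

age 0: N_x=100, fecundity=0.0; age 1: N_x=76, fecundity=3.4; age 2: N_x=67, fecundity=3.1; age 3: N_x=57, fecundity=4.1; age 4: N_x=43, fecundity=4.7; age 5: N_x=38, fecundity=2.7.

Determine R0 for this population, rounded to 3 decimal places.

10.045

lx = nx/n0 = nx/100: 1, 0.76, 0.67, 0.57, 0.43, 0.38
lx·mx by age: 0, 2.584, 2.077, 2.337, 2.021, 1.026
R0 = Σ lx·mx = 10.045 → 10.045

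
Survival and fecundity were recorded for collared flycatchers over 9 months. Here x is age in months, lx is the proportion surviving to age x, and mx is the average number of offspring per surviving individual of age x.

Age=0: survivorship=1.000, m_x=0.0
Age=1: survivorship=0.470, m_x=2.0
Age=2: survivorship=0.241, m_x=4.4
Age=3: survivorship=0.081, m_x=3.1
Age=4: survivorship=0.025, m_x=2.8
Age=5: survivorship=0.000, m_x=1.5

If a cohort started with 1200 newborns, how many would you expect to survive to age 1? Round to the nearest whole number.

564

Expected survivors = N0 · l_1 = 1200 × 0.470 = 564 → 564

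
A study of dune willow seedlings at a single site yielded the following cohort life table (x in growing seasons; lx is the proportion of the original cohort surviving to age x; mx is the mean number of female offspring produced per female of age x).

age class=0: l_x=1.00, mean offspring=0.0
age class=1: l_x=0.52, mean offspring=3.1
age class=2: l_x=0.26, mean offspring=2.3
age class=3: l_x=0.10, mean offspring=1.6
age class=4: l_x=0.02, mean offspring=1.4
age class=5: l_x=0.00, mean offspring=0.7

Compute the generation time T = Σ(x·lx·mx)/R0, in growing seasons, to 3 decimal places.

lx·mx: 0, 1.612, 0.598, 0.16, 0.028, 0 → R0 = 2.398
x·lx·mx: 0, 1.612, 1.196, 0.48, 0.112, 0 → Σ = 3.4
T = 3.4 / 2.398 = 1.417848… → 1.418

1.418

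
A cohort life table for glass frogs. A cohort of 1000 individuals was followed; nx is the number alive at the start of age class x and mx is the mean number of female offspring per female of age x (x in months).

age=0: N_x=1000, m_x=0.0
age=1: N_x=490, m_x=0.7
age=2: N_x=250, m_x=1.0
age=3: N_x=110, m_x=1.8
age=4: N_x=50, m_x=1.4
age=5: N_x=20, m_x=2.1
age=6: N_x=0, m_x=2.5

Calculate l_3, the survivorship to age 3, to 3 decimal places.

0.110

l_3 = n_3/n_0 = 110/1000 = 0.11 → 0.110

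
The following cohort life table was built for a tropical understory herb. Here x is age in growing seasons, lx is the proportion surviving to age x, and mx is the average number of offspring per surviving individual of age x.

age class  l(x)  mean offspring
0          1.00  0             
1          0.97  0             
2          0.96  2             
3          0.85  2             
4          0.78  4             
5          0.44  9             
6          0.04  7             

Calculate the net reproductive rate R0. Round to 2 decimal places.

10.98

lx·mx by age: 0, 0, 1.92, 1.7, 3.12, 3.96, 0.28
R0 = Σ lx·mx = 10.98 → 10.98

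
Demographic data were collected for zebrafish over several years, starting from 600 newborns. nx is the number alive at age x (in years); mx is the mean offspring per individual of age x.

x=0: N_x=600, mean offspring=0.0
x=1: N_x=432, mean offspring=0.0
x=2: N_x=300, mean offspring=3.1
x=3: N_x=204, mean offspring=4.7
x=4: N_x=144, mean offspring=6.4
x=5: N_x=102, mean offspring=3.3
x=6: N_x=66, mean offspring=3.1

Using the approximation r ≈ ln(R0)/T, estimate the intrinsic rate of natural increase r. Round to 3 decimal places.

0.509

lx = nx/n0 = nx/600: 1, 0.72, 0.5, 0.34, 0.24, 0.17, 0.11
R0 = Σ lx·mx = 0 + 0 + 1.55 + 1.598 + 1.536 + 0.561 + 0.341 = 5.586
Σ x·lx·mx = 18.889; T = 18.889/5.586 = 3.38149…
r ≈ ln(R0)/T = ln(5.586)/3.38149… = 0.50873… → 0.509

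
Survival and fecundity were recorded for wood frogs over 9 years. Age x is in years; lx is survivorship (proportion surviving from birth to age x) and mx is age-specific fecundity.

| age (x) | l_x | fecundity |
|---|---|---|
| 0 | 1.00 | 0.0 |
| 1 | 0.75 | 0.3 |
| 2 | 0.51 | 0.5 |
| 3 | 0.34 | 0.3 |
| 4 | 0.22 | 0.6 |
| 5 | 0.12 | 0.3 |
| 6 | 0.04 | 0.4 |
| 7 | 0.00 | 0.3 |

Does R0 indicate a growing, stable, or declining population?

R0 = Σ lx·mx = 0 + 0.225 + 0.255 + 0.102 + 0.132 + 0.036 + 0.016 + 0 = 0.766
R0 < 1, so the population is declining.

declining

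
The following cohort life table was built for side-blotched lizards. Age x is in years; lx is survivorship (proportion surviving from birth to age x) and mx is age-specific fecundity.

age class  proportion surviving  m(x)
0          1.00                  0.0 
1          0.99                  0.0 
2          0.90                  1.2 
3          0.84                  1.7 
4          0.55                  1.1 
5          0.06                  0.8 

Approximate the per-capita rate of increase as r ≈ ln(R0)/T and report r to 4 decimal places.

0.3996

R0 = Σ lx·mx = 0 + 0 + 1.08 + 1.428 + 0.605 + 0.048 = 3.161
Σ x·lx·mx = 9.104; T = 9.104/3.161 = 2.8801…
r ≈ ln(R0)/T = ln(3.161)/2.8801… = 0.3996… → 0.3996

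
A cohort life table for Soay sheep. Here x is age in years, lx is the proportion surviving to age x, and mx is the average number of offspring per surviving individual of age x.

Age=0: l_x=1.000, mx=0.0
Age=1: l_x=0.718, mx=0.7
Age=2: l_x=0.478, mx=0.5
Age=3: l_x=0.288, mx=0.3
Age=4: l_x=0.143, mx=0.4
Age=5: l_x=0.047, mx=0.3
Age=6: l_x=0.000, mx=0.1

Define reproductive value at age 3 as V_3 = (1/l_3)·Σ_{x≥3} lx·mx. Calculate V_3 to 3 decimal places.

0.548

lx·mx for x ≥ 3: 0.0864, 0.0572, 0.0141, 0 → sum = 0.1577
V_3 = 0.1577 / l_3 = 0.1577 / 0.288 = 0.547569… → 0.548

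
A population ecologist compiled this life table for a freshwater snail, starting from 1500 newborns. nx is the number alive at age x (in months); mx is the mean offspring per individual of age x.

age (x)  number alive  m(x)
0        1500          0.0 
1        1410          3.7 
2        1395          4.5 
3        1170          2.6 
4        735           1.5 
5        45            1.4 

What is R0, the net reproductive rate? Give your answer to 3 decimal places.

lx = nx/n0 = nx/1500: 1, 0.94, 0.93, 0.78, 0.49, 0.03
lx·mx by age: 0, 3.478, 4.185, 2.028, 0.735, 0.042
R0 = Σ lx·mx = 10.468 → 10.468

10.468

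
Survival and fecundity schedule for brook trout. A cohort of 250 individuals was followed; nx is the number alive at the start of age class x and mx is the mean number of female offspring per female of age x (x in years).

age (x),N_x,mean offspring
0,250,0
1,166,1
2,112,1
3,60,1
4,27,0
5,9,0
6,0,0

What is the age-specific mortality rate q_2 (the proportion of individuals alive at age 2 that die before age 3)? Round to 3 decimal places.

lx = nx/n0 = nx/250: 1, 0.664, 0.448, 0.24, 0.108, 0.036, 0
q_2 = (l_2 − l_3) / l_2 = (0.448 − 0.24) / 0.448
     = 0.208 / 0.448 = 0.464286… → 0.464

0.464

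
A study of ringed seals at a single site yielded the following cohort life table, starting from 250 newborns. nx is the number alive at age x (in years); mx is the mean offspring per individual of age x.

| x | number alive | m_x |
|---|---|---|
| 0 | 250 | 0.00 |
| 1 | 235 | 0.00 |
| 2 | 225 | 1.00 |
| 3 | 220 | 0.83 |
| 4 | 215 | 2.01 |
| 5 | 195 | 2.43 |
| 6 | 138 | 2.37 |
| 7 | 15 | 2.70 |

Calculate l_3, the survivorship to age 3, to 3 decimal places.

0.880

l_3 = n_3/n_0 = 220/250 = 0.88 → 0.880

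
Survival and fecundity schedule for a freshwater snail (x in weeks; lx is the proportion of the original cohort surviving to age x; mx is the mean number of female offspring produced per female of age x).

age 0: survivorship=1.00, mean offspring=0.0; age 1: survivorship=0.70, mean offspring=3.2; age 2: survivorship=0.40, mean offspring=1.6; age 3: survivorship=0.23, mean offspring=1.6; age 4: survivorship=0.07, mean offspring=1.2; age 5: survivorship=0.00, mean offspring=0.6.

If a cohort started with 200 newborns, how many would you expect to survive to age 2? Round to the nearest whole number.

80

Expected survivors = N0 · l_2 = 200 × 0.40 = 80 → 80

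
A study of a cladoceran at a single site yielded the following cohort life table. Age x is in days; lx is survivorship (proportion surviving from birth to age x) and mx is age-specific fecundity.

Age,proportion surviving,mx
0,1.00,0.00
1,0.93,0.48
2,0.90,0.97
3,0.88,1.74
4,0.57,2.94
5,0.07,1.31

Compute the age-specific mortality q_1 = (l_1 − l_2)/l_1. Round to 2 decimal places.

0.03

q_1 = (l_1 − l_2) / l_1 = (0.93 − 0.9) / 0.93
     = 0.03 / 0.93 = 0.032258… → 0.03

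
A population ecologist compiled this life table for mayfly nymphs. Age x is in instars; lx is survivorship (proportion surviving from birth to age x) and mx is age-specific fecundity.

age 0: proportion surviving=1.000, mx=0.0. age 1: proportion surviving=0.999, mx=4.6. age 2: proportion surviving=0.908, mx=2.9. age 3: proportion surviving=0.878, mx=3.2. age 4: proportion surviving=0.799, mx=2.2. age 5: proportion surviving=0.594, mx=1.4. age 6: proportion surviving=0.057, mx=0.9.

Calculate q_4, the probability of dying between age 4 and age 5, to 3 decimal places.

0.257

q_4 = (l_4 − l_5) / l_4 = (0.799 − 0.594) / 0.799
     = 0.205 / 0.799 = 0.256571… → 0.257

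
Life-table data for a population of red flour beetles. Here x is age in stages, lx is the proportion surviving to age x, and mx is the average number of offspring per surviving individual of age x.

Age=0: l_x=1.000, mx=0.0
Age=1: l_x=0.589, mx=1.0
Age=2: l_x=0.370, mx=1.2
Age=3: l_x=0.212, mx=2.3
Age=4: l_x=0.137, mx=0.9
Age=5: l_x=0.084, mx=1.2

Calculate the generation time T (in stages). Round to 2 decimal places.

2.26

lx·mx: 0, 0.589, 0.444, 0.4876, 0.1233, 0.1008 → R0 = 1.7447
x·lx·mx: 0, 0.589, 0.888, 1.4628, 0.4932, 0.504 → Σ = 3.937
T = 3.937 / 1.7447 = 2.256548… → 2.26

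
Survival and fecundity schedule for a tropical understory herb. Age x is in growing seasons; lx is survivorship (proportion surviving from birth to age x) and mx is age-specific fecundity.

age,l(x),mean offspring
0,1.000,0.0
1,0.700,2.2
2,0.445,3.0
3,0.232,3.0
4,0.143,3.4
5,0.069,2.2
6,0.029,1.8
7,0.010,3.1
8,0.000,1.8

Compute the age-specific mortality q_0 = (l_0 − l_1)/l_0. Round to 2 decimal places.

q_0 = (l_0 − l_1) / l_0 = (1 − 0.7) / 1
     = 0.3 / 1 = 0.3 → 0.30

0.30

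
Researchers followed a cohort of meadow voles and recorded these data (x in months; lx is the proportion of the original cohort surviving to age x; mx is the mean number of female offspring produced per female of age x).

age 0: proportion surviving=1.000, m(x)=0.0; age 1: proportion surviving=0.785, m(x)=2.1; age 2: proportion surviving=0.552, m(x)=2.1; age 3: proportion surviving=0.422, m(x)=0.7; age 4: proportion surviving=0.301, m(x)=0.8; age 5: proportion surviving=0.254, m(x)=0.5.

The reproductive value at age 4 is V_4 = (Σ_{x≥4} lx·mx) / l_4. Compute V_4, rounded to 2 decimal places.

lx·mx for x ≥ 4: 0.2408, 0.127 → sum = 0.3678
V_4 = 0.3678 / l_4 = 0.3678 / 0.301 = 1.221927… → 1.22

1.22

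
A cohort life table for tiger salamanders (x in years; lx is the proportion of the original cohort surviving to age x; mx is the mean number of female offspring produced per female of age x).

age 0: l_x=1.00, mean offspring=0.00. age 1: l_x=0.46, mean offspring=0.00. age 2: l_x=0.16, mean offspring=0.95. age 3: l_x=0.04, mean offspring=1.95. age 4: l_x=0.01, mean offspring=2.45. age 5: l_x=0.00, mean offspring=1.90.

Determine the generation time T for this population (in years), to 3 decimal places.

2.499

lx·mx: 0, 0, 0.152, 0.078, 0.0245, 0 → R0 = 0.2545
x·lx·mx: 0, 0, 0.304, 0.234, 0.098, 0 → Σ = 0.636
T = 0.636 / 0.2545 = 2.499018… → 2.499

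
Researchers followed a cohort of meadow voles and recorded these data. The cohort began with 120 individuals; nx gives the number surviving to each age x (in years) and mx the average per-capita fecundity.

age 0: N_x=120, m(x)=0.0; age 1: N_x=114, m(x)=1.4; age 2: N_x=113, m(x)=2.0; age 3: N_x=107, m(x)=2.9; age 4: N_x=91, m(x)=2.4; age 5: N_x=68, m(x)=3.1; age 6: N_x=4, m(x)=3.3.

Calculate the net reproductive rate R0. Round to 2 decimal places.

lx = nx/n0 = nx/120: 1, 0.95, 0.94167…, 0.89167…, 0.75833…, 0.56667…, 0.03333…
lx·mx by age: 0, 1.33, 1.883333…, 2.585833…, 1.82…, 1.756667…, 0.11…
R0 = Σ lx·mx = 9.485833… → 9.49

9.49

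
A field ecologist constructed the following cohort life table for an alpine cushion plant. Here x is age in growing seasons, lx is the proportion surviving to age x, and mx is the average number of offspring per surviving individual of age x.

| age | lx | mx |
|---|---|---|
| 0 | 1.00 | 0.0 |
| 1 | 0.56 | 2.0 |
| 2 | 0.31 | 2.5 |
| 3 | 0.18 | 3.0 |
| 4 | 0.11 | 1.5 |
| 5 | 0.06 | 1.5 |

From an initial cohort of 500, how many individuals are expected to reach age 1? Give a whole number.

Expected survivors = N0 · l_1 = 500 × 0.56 = 280 → 280

280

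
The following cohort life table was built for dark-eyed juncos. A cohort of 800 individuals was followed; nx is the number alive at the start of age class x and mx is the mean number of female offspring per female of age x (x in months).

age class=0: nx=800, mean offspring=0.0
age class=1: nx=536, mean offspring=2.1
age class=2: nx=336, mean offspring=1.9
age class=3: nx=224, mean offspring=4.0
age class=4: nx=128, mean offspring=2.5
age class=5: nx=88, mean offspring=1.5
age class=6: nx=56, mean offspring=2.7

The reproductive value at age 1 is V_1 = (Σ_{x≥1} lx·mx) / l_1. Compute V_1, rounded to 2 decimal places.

6.09

lx = nx/n0 = nx/800: 1, 0.67, 0.42, 0.28, 0.16, 0.11, 0.07
lx·mx for x ≥ 1: 1.407, 0.798, 1.12, 0.4, 0.165, 0.189 → sum = 4.079
V_1 = 4.079 / l_1 = 4.079 / 0.67 = 6.08806… → 6.09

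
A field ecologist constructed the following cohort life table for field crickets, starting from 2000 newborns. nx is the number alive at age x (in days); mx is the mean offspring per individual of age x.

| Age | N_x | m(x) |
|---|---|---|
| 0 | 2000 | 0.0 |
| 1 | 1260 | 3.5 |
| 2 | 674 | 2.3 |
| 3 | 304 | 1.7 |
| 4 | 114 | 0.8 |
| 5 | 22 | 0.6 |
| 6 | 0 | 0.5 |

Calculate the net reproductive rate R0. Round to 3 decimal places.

lx = nx/n0 = nx/2000: 1, 0.63, 0.337, 0.152, 0.057, 0.011, 0
lx·mx by age: 0, 2.205, 0.7751, 0.2584, 0.0456, 0.0066, 0
R0 = Σ lx·mx = 3.2907 → 3.291

3.291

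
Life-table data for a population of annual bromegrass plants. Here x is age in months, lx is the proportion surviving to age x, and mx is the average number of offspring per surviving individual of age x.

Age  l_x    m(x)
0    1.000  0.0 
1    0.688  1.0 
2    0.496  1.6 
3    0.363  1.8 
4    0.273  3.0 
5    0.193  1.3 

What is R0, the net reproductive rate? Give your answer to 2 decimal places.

lx·mx by age: 0, 0.688, 0.7936, 0.6534, 0.819, 0.2509
R0 = Σ lx·mx = 3.2049 → 3.20

3.20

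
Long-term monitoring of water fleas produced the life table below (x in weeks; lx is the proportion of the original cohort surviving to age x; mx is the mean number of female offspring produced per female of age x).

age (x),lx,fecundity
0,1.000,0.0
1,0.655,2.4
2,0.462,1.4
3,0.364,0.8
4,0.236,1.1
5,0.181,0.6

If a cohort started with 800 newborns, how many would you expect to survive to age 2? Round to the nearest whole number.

Expected survivors = N0 · l_2 = 800 × 0.462 = 369.6 → 370

370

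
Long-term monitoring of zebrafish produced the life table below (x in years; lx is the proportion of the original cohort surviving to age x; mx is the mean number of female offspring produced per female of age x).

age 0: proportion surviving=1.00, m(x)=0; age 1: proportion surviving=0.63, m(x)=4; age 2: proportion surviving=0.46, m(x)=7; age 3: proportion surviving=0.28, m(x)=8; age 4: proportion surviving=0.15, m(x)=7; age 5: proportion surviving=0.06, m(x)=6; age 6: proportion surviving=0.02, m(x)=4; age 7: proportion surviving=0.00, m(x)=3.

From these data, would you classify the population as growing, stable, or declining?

growing

R0 = Σ lx·mx = 0 + 2.52 + 3.22 + 2.24 + 1.05 + 0.36 + 0.08 + 0 = 9.47
R0 > 1, so the population is growing.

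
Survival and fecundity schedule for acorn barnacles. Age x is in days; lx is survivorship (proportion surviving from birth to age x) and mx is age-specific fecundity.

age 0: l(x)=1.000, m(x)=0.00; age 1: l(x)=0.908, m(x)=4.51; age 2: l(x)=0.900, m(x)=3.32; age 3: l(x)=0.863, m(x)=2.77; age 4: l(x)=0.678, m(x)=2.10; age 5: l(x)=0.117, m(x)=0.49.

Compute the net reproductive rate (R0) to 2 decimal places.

10.95

lx·mx by age: 0, 4.09508, 2.988, 2.39051, 1.4238, 0.05733
R0 = Σ lx·mx = 10.95472 → 10.95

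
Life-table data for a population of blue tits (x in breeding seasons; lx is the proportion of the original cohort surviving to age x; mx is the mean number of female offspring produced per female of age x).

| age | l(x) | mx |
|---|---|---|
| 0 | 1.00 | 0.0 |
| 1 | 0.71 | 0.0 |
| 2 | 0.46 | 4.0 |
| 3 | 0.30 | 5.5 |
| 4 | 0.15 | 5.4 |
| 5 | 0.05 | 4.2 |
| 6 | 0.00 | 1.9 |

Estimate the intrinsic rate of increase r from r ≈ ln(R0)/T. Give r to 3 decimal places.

0.526

R0 = Σ lx·mx = 0 + 0 + 1.84 + 1.65 + 0.81 + 0.21 + 0 = 4.51
Σ x·lx·mx = 12.92; T = 12.92/4.51 = 2.86475…
r ≈ ln(R0)/T = ln(4.51)/2.86475… = 0.5258… → 0.526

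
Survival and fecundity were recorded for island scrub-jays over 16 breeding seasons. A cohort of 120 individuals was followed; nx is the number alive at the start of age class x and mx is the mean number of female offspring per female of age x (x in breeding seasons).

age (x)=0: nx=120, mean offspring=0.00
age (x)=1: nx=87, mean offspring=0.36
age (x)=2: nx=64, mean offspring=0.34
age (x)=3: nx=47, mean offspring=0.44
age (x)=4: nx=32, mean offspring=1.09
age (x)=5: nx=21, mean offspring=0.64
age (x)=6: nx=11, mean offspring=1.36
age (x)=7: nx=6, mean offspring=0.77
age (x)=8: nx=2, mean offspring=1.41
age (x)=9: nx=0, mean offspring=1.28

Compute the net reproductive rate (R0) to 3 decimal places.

1.204

lx = nx/n0 = nx/120: 1, 0.725, 0.53333…, 0.39167…, 0.26667…, 0.175, 0.09167…, 0.05, 0.01667…, 0
lx·mx by age: 0, 0.261, 0.181333…, 0.172333…, 0.290667…, 0.112, 0.124667…, 0.0385, 0.0235…, 0
R0 = Σ lx·mx = 1.204… → 1.204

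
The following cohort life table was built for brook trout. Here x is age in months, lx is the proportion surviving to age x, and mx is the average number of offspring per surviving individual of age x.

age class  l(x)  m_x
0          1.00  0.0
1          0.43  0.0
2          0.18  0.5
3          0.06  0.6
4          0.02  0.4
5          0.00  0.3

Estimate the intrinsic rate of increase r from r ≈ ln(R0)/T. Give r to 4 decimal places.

R0 = Σ lx·mx = 0 + 0 + 0.09 + 0.036 + 0.008 + 0 = 0.134
Σ x·lx·mx = 0.32; T = 0.32/0.134 = 2.38806…
r ≈ ln(R0)/T = ln(0.134)/2.38806… = -0.841652… → -0.8417

-0.8417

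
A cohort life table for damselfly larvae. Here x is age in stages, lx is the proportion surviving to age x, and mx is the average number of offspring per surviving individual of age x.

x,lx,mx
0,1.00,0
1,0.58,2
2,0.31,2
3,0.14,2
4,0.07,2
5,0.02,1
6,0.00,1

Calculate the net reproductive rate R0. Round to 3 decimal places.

2.220

lx·mx by age: 0, 1.16, 0.62, 0.28, 0.14, 0.02, 0
R0 = Σ lx·mx = 2.22 → 2.220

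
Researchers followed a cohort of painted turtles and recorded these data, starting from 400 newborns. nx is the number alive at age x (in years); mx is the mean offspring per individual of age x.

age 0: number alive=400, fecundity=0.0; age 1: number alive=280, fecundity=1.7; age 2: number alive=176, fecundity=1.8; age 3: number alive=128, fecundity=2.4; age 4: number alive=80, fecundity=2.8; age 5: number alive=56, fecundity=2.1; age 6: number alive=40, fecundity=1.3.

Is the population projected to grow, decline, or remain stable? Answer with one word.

growing

lx = nx/n0 = nx/400: 1, 0.7, 0.44, 0.32, 0.2, 0.14, 0.1
R0 = Σ lx·mx = 0 + 1.19 + 0.792 + 0.768 + 0.56 + 0.294 + 0.13 = 3.734
R0 > 1, so the population is growing.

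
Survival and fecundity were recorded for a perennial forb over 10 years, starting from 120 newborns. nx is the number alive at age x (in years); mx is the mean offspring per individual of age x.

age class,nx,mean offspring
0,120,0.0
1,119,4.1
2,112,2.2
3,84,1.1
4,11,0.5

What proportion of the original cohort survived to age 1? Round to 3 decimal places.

0.992

l_1 = n_1/n_0 = 119/120 = 0.991667… → 0.992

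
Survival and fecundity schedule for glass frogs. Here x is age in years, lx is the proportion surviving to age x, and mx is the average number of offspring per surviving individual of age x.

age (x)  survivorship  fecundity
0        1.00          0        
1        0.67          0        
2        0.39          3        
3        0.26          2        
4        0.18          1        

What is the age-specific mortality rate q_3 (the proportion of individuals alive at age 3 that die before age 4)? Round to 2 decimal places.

q_3 = (l_3 − l_4) / l_3 = (0.26 − 0.18) / 0.26
     = 0.08 / 0.26 = 0.307692… → 0.31

0.31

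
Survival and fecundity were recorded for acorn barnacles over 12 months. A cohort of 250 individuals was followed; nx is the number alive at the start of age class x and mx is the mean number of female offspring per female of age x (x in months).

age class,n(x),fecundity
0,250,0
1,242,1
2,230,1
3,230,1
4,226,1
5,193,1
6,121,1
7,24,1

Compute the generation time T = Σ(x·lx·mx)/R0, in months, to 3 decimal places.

3.282

lx = nx/n0 = nx/250: 1, 0.968, 0.92, 0.92, 0.904, 0.772, 0.484, 0.096
lx·mx: 0, 0.968, 0.92, 0.92, 0.904, 0.772, 0.484, 0.096 → R0 = 5.064
x·lx·mx: 0, 0.968, 1.84, 2.76, 3.616, 3.86, 2.904, 0.672 → Σ = 16.62
T = 16.62 / 5.064 = 3.281991… → 3.282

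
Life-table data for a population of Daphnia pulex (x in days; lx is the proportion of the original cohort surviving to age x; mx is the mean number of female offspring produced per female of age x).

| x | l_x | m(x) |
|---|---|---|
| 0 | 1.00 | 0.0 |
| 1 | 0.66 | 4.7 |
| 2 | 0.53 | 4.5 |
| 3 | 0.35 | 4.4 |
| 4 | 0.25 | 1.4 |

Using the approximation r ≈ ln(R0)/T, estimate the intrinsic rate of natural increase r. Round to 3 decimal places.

1.061

R0 = Σ lx·mx = 0 + 3.102 + 2.385 + 1.54 + 0.35 = 7.377
Σ x·lx·mx = 13.892; T = 13.892/7.377 = 1.88315…
r ≈ ln(R0)/T = ln(7.377)/1.88315… = 1.06118… → 1.061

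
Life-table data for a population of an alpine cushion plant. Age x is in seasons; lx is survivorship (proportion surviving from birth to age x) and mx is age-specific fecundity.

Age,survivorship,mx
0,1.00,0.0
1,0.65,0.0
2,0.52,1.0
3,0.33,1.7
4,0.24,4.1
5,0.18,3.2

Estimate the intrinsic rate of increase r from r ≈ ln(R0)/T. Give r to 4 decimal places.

0.2689

R0 = Σ lx·mx = 0 + 0 + 0.52 + 0.561 + 0.984 + 0.576 = 2.641
Σ x·lx·mx = 9.539; T = 9.539/2.641 = 3.61189…
r ≈ ln(R0)/T = ln(2.641)/3.61189… = 0.268878… → 0.2689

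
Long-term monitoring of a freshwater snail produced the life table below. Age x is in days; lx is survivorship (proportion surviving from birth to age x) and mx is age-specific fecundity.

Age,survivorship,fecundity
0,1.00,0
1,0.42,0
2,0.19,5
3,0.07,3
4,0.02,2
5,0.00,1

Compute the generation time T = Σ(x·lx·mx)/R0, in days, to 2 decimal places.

lx·mx: 0, 0, 0.95, 0.21, 0.04, 0 → R0 = 1.2
x·lx·mx: 0, 0, 1.9, 0.63, 0.16, 0 → Σ = 2.69
T = 2.69 / 1.2 = 2.241667… → 2.24

2.24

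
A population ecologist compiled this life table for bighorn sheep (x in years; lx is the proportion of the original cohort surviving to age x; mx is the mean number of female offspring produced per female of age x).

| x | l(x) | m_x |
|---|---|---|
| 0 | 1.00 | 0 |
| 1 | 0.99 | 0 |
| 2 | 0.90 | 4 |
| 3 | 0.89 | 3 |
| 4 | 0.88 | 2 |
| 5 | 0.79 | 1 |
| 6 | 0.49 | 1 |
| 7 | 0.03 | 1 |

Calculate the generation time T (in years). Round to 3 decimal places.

3.142

lx·mx: 0, 0, 3.6, 2.67, 1.76, 0.79, 0.49, 0.03 → R0 = 9.34
x·lx·mx: 0, 0, 7.2, 8.01, 7.04, 3.95, 2.94, 0.21 → Σ = 29.35
T = 29.35 / 9.34 = 3.142398… → 3.142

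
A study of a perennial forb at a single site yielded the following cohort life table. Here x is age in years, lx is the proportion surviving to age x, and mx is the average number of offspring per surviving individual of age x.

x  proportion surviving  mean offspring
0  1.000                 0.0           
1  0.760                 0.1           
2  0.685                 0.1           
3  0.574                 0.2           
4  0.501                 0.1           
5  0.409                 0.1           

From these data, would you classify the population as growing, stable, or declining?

R0 = Σ lx·mx = 0 + 0.076 + 0.0685 + 0.1148 + 0.0501 + 0.0409 = 0.3503
R0 < 1, so the population is declining.

declining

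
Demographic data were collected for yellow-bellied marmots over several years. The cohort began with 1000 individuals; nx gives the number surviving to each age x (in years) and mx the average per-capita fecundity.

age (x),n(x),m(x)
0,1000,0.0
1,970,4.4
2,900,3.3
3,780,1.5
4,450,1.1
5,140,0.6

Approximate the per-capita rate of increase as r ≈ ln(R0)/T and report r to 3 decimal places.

lx = nx/n0 = nx/1000: 1, 0.97, 0.9, 0.78, 0.45, 0.14
R0 = Σ lx·mx = 0 + 4.268 + 2.97 + 1.17 + 0.495 + 0.084 = 8.987
Σ x·lx·mx = 16.118; T = 16.118/8.987 = 1.79348…
r ≈ ln(R0)/T = ln(8.987)/1.79348… = 1.22431… → 1.224

1.224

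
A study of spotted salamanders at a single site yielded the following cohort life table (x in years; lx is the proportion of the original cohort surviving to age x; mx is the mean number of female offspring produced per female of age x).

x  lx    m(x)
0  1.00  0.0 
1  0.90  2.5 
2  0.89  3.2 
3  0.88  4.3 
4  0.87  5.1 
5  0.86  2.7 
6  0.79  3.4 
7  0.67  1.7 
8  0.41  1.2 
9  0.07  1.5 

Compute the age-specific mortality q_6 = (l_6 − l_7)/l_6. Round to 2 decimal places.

0.15

q_6 = (l_6 − l_7) / l_6 = (0.79 − 0.67) / 0.79
     = 0.12 / 0.79 = 0.151899… → 0.15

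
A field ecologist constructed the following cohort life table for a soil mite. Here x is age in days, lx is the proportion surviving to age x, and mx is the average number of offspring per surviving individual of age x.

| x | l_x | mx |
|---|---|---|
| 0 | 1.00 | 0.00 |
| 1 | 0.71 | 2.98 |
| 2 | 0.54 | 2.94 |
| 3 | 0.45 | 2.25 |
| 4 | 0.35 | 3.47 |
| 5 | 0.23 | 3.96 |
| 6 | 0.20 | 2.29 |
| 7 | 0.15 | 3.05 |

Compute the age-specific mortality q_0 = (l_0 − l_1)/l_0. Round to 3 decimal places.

q_0 = (l_0 − l_1) / l_0 = (1 − 0.71) / 1
     = 0.29 / 1 = 0.29 → 0.290

0.290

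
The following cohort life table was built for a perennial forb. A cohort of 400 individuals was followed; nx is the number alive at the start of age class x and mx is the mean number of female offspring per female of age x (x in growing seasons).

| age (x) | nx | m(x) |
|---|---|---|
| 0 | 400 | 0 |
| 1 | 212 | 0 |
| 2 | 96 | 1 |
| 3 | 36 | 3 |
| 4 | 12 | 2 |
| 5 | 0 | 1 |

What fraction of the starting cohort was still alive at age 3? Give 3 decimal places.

l_3 = n_3/n_0 = 36/400 = 0.09 → 0.090

0.090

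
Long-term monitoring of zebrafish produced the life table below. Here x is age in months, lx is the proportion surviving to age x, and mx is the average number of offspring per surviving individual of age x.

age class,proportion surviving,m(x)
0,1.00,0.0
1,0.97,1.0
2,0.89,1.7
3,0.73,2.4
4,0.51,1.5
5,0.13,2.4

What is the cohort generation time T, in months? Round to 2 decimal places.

2.61

lx·mx: 0, 0.97, 1.513, 1.752, 0.765, 0.312 → R0 = 5.312
x·lx·mx: 0, 0.97, 3.026, 5.256, 3.06, 1.56 → Σ = 13.872
T = 13.872 / 5.312 = 2.611446… → 2.61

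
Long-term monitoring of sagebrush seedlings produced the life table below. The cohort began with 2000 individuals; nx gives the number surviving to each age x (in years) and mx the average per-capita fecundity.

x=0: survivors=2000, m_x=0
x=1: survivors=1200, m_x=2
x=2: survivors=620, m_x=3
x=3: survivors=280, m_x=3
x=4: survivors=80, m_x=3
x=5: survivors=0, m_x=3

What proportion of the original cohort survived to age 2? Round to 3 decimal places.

l_2 = n_2/n_0 = 620/2000 = 0.31 → 0.310

0.310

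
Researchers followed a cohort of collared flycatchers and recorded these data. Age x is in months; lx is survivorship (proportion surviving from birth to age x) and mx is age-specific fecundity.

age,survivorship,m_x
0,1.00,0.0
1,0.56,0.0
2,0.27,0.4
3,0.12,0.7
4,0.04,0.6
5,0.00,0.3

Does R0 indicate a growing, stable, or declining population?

declining

R0 = Σ lx·mx = 0 + 0 + 0.108 + 0.084 + 0.024 + 0 = 0.216
R0 < 1, so the population is declining.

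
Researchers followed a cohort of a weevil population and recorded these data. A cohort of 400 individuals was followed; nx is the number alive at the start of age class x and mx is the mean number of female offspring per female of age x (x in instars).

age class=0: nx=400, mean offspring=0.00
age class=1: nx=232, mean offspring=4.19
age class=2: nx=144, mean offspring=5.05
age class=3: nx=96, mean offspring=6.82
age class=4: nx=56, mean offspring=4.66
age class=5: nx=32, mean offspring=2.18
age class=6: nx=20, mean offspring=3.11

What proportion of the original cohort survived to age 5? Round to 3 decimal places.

0.080

l_5 = n_5/n_0 = 32/400 = 0.08 → 0.080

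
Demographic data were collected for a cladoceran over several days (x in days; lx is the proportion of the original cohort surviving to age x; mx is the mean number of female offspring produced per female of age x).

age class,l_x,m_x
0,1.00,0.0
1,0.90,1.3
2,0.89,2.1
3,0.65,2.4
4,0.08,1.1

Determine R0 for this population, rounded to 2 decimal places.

lx·mx by age: 0, 1.17, 1.869, 1.56, 0.088
R0 = Σ lx·mx = 4.687 → 4.69

4.69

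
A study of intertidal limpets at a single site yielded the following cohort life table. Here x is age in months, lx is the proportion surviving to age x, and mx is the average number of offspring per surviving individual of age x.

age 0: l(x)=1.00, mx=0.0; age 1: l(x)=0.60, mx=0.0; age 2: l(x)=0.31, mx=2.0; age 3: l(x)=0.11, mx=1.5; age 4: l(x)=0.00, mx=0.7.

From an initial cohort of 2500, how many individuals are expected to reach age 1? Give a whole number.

Expected survivors = N0 · l_1 = 2500 × 0.60 = 1500 → 1500

1500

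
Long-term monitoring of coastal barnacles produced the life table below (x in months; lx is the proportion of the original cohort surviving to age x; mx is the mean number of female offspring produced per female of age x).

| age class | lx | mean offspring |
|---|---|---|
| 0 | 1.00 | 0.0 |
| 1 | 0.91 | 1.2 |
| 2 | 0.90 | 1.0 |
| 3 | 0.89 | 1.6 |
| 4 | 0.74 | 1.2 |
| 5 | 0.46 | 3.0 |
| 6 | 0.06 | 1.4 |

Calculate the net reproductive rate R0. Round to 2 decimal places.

lx·mx by age: 0, 1.092, 0.9, 1.424, 0.888, 1.38, 0.084
R0 = Σ lx·mx = 5.768 → 5.77

5.77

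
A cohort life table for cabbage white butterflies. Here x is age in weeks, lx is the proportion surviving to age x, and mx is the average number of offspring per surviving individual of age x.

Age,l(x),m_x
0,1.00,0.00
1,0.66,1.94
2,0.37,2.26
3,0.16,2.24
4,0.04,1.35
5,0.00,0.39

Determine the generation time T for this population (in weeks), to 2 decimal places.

1.68

lx·mx: 0, 1.2804, 0.8362, 0.3584, 0.054, 0 → R0 = 2.529
x·lx·mx: 0, 1.2804, 1.6724, 1.0752, 0.216, 0 → Σ = 4.244
T = 4.244 / 2.529 = 1.678134… → 1.68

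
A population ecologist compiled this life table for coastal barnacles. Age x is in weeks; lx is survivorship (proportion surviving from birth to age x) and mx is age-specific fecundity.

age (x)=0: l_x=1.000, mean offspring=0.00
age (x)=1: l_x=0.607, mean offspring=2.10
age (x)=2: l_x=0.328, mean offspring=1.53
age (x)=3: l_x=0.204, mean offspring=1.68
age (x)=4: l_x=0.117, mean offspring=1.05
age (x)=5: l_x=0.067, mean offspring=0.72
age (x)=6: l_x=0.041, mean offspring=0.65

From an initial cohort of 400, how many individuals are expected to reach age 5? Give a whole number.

Expected survivors = N0 · l_5 = 400 × 0.067 = 26.8 → 27

27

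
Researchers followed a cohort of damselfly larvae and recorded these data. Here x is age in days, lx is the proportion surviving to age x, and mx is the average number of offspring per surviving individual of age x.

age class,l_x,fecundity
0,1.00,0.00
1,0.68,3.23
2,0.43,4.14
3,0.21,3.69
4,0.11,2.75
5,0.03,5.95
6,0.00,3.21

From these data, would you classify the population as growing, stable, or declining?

growing

R0 = Σ lx·mx = 0 + 2.1964 + 1.7802 + 0.7749 + 0.3025 + 0.1785 + 0 = 5.2325
R0 > 1, so the population is growing.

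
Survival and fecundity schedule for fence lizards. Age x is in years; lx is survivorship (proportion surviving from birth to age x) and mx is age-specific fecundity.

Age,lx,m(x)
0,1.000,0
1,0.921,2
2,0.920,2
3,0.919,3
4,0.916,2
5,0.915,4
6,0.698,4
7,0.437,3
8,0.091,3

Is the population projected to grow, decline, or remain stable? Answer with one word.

R0 = Σ lx·mx = 0 + 1.842 + 1.84 + 2.757 + 1.832 + 3.66 + 2.792 + 1.311 + 0.273 = 16.307
R0 > 1, so the population is growing.

growing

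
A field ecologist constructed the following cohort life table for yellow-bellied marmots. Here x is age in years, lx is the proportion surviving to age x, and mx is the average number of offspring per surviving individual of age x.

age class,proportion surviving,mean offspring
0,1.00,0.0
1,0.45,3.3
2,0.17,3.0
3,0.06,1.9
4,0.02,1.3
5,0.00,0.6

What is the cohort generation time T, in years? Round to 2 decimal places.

1.38

lx·mx: 0, 1.485, 0.51, 0.114, 0.026, 0 → R0 = 2.135
x·lx·mx: 0, 1.485, 1.02, 0.342, 0.104, 0 → Σ = 2.951
T = 2.951 / 2.135 = 1.382201… → 1.38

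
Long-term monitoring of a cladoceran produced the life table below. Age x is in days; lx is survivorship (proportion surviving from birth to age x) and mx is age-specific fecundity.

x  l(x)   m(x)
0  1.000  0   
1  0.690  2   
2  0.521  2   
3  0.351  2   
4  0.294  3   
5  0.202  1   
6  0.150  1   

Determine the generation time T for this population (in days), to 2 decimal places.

2.53

lx·mx: 0, 1.38, 1.042, 0.702, 0.882, 0.202, 0.15 → R0 = 4.358
x·lx·mx: 0, 1.38, 2.084, 2.106, 3.528, 1.01, 0.9 → Σ = 11.008
T = 11.008 / 4.358 = 2.525929… → 2.53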